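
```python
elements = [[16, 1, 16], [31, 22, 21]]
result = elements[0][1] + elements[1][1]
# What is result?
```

Trace (tracking result):
elements = [[16, 1, 16], [31, 22, 21]]  # -> elements = [[16, 1, 16], [31, 22, 21]]
result = elements[0][1] + elements[1][1]  # -> result = 23

Answer: 23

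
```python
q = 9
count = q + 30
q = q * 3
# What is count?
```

Answer: 39

Derivation:
Trace (tracking count):
q = 9  # -> q = 9
count = q + 30  # -> count = 39
q = q * 3  # -> q = 27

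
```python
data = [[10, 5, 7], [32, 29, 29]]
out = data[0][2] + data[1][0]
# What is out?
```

Trace (tracking out):
data = [[10, 5, 7], [32, 29, 29]]  # -> data = [[10, 5, 7], [32, 29, 29]]
out = data[0][2] + data[1][0]  # -> out = 39

Answer: 39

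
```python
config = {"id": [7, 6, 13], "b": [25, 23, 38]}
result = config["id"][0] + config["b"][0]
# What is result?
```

Trace (tracking result):
config = {'id': [7, 6, 13], 'b': [25, 23, 38]}  # -> config = {'id': [7, 6, 13], 'b': [25, 23, 38]}
result = config['id'][0] + config['b'][0]  # -> result = 32

Answer: 32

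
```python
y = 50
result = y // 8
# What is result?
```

Answer: 6

Derivation:
Trace (tracking result):
y = 50  # -> y = 50
result = y // 8  # -> result = 6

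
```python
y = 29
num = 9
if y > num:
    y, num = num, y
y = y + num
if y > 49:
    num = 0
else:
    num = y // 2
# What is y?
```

Trace (tracking y):
y = 29  # -> y = 29
num = 9  # -> num = 9
if y > num:  # condition is True
    y, num = (num, y)  # -> y = 9, num = 29
y = y + num  # -> y = 38
if y > 49:  # condition is False
else:
    num = y // 2  # -> num = 19

Answer: 38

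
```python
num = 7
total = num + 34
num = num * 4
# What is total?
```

Answer: 41

Derivation:
Trace (tracking total):
num = 7  # -> num = 7
total = num + 34  # -> total = 41
num = num * 4  # -> num = 28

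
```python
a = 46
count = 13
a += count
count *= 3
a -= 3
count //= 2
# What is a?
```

Trace (tracking a):
a = 46  # -> a = 46
count = 13  # -> count = 13
a += count  # -> a = 59
count *= 3  # -> count = 39
a -= 3  # -> a = 56
count //= 2  # -> count = 19

Answer: 56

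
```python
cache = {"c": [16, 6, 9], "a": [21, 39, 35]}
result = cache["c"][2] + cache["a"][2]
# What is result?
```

Answer: 44

Derivation:
Trace (tracking result):
cache = {'c': [16, 6, 9], 'a': [21, 39, 35]}  # -> cache = {'c': [16, 6, 9], 'a': [21, 39, 35]}
result = cache['c'][2] + cache['a'][2]  # -> result = 44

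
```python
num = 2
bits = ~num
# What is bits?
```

Trace (tracking bits):
num = 2  # -> num = 2
bits = ~num  # -> bits = -3

Answer: -3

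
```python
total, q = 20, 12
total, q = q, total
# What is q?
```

Trace (tracking q):
total, q = (20, 12)  # -> total = 20, q = 12
total, q = (q, total)  # -> total = 12, q = 20

Answer: 20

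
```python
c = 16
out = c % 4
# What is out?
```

Trace (tracking out):
c = 16  # -> c = 16
out = c % 4  # -> out = 0

Answer: 0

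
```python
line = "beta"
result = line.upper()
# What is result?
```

Trace (tracking result):
line = 'beta'  # -> line = 'beta'
result = line.upper()  # -> result = 'BETA'

Answer: 'BETA'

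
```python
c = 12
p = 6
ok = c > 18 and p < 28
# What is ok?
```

Trace (tracking ok):
c = 12  # -> c = 12
p = 6  # -> p = 6
ok = c > 18 and p < 28  # -> ok = False

Answer: False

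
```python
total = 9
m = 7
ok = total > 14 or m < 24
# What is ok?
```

Trace (tracking ok):
total = 9  # -> total = 9
m = 7  # -> m = 7
ok = total > 14 or m < 24  # -> ok = True

Answer: True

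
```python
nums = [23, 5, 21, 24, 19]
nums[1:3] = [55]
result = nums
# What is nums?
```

Trace (tracking nums):
nums = [23, 5, 21, 24, 19]  # -> nums = [23, 5, 21, 24, 19]
nums[1:3] = [55]  # -> nums = [23, 55, 24, 19]
result = nums  # -> result = [23, 55, 24, 19]

Answer: [23, 55, 24, 19]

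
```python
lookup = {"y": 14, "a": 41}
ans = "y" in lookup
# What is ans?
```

Trace (tracking ans):
lookup = {'y': 14, 'a': 41}  # -> lookup = {'y': 14, 'a': 41}
ans = 'y' in lookup  # -> ans = True

Answer: True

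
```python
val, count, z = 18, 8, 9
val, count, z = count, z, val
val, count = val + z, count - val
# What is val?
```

Answer: 26

Derivation:
Trace (tracking val):
val, count, z = (18, 8, 9)  # -> val = 18, count = 8, z = 9
val, count, z = (count, z, val)  # -> val = 8, count = 9, z = 18
val, count = (val + z, count - val)  # -> val = 26, count = 1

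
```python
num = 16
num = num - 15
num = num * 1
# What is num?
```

Trace (tracking num):
num = 16  # -> num = 16
num = num - 15  # -> num = 1
num = num * 1  # -> num = 1

Answer: 1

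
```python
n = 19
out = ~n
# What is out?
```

Trace (tracking out):
n = 19  # -> n = 19
out = ~n  # -> out = -20

Answer: -20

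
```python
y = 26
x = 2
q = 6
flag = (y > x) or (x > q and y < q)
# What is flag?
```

Answer: True

Derivation:
Trace (tracking flag):
y = 26  # -> y = 26
x = 2  # -> x = 2
q = 6  # -> q = 6
flag = y > x or (x > q and y < q)  # -> flag = True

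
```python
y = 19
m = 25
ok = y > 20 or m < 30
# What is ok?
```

Answer: True

Derivation:
Trace (tracking ok):
y = 19  # -> y = 19
m = 25  # -> m = 25
ok = y > 20 or m < 30  # -> ok = True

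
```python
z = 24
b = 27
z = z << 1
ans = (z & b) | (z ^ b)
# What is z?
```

Answer: 48

Derivation:
Trace (tracking z):
z = 24  # -> z = 24
b = 27  # -> b = 27
z = z << 1  # -> z = 48
ans = z & b | z ^ b  # -> ans = 59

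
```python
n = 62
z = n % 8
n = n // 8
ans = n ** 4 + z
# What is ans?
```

Answer: 2407

Derivation:
Trace (tracking ans):
n = 62  # -> n = 62
z = n % 8  # -> z = 6
n = n // 8  # -> n = 7
ans = n ** 4 + z  # -> ans = 2407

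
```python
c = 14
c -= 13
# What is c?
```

Answer: 1

Derivation:
Trace (tracking c):
c = 14  # -> c = 14
c -= 13  # -> c = 1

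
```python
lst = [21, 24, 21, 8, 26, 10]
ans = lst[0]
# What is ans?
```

Answer: 21

Derivation:
Trace (tracking ans):
lst = [21, 24, 21, 8, 26, 10]  # -> lst = [21, 24, 21, 8, 26, 10]
ans = lst[0]  # -> ans = 21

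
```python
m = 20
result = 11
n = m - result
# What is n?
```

Answer: 9

Derivation:
Trace (tracking n):
m = 20  # -> m = 20
result = 11  # -> result = 11
n = m - result  # -> n = 9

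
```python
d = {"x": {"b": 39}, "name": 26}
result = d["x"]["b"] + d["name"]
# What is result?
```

Answer: 65

Derivation:
Trace (tracking result):
d = {'x': {'b': 39}, 'name': 26}  # -> d = {'x': {'b': 39}, 'name': 26}
result = d['x']['b'] + d['name']  # -> result = 65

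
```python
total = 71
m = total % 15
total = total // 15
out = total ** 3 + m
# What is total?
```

Trace (tracking total):
total = 71  # -> total = 71
m = total % 15  # -> m = 11
total = total // 15  # -> total = 4
out = total ** 3 + m  # -> out = 75

Answer: 4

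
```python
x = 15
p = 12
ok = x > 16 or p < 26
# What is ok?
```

Trace (tracking ok):
x = 15  # -> x = 15
p = 12  # -> p = 12
ok = x > 16 or p < 26  # -> ok = True

Answer: True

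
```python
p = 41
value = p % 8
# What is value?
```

Trace (tracking value):
p = 41  # -> p = 41
value = p % 8  # -> value = 1

Answer: 1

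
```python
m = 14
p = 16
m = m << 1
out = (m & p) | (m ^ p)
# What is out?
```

Answer: 28

Derivation:
Trace (tracking out):
m = 14  # -> m = 14
p = 16  # -> p = 16
m = m << 1  # -> m = 28
out = m & p | m ^ p  # -> out = 28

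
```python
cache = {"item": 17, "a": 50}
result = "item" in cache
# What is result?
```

Trace (tracking result):
cache = {'item': 17, 'a': 50}  # -> cache = {'item': 17, 'a': 50}
result = 'item' in cache  # -> result = True

Answer: True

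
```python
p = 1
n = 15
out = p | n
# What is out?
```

Trace (tracking out):
p = 1  # -> p = 1
n = 15  # -> n = 15
out = p | n  # -> out = 15

Answer: 15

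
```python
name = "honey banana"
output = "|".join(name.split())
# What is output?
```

Answer: 'honey|banana'

Derivation:
Trace (tracking output):
name = 'honey banana'  # -> name = 'honey banana'
output = '|'.join(name.split())  # -> output = 'honey|banana'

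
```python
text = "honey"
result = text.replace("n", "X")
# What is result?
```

Answer: 'hoXey'

Derivation:
Trace (tracking result):
text = 'honey'  # -> text = 'honey'
result = text.replace('n', 'X')  # -> result = 'hoXey'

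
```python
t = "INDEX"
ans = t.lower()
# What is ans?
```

Trace (tracking ans):
t = 'INDEX'  # -> t = 'INDEX'
ans = t.lower()  # -> ans = 'index'

Answer: 'index'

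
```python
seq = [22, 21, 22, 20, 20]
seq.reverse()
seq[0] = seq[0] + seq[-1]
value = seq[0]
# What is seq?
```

Trace (tracking seq):
seq = [22, 21, 22, 20, 20]  # -> seq = [22, 21, 22, 20, 20]
seq.reverse()  # -> seq = [20, 20, 22, 21, 22]
seq[0] = seq[0] + seq[-1]  # -> seq = [42, 20, 22, 21, 22]
value = seq[0]  # -> value = 42

Answer: [42, 20, 22, 21, 22]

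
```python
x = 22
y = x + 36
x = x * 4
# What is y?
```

Trace (tracking y):
x = 22  # -> x = 22
y = x + 36  # -> y = 58
x = x * 4  # -> x = 88

Answer: 58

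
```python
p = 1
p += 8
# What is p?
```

Answer: 9

Derivation:
Trace (tracking p):
p = 1  # -> p = 1
p += 8  # -> p = 9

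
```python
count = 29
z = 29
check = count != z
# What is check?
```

Answer: False

Derivation:
Trace (tracking check):
count = 29  # -> count = 29
z = 29  # -> z = 29
check = count != z  # -> check = False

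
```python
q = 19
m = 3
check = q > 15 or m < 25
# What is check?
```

Trace (tracking check):
q = 19  # -> q = 19
m = 3  # -> m = 3
check = q > 15 or m < 25  # -> check = True

Answer: True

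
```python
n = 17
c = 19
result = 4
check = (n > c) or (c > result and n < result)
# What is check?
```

Trace (tracking check):
n = 17  # -> n = 17
c = 19  # -> c = 19
result = 4  # -> result = 4
check = n > c or (c > result and n < result)  # -> check = False

Answer: False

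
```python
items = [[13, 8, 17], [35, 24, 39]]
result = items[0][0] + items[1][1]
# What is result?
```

Trace (tracking result):
items = [[13, 8, 17], [35, 24, 39]]  # -> items = [[13, 8, 17], [35, 24, 39]]
result = items[0][0] + items[1][1]  # -> result = 37

Answer: 37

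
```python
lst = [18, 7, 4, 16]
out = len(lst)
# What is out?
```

Answer: 4

Derivation:
Trace (tracking out):
lst = [18, 7, 4, 16]  # -> lst = [18, 7, 4, 16]
out = len(lst)  # -> out = 4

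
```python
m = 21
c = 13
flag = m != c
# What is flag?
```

Answer: True

Derivation:
Trace (tracking flag):
m = 21  # -> m = 21
c = 13  # -> c = 13
flag = m != c  # -> flag = True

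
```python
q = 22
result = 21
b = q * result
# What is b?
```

Trace (tracking b):
q = 22  # -> q = 22
result = 21  # -> result = 21
b = q * result  # -> b = 462

Answer: 462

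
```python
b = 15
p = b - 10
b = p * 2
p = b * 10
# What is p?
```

Trace (tracking p):
b = 15  # -> b = 15
p = b - 10  # -> p = 5
b = p * 2  # -> b = 10
p = b * 10  # -> p = 100

Answer: 100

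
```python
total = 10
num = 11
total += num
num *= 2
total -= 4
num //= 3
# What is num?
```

Answer: 7

Derivation:
Trace (tracking num):
total = 10  # -> total = 10
num = 11  # -> num = 11
total += num  # -> total = 21
num *= 2  # -> num = 22
total -= 4  # -> total = 17
num //= 3  # -> num = 7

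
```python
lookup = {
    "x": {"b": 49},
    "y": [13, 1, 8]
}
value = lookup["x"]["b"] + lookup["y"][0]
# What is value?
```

Trace (tracking value):
lookup = {'x': {'b': 49}, 'y': [13, 1, 8]}  # -> lookup = {'x': {'b': 49}, 'y': [13, 1, 8]}
value = lookup['x']['b'] + lookup['y'][0]  # -> value = 62

Answer: 62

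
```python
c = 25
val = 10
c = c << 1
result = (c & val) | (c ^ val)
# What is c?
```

Trace (tracking c):
c = 25  # -> c = 25
val = 10  # -> val = 10
c = c << 1  # -> c = 50
result = c & val | c ^ val  # -> result = 58

Answer: 50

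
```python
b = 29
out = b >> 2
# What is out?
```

Answer: 7

Derivation:
Trace (tracking out):
b = 29  # -> b = 29
out = b >> 2  # -> out = 7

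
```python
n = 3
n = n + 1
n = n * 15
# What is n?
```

Trace (tracking n):
n = 3  # -> n = 3
n = n + 1  # -> n = 4
n = n * 15  # -> n = 60

Answer: 60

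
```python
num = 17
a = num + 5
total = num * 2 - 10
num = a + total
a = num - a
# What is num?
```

Trace (tracking num):
num = 17  # -> num = 17
a = num + 5  # -> a = 22
total = num * 2 - 10  # -> total = 24
num = a + total  # -> num = 46
a = num - a  # -> a = 24

Answer: 46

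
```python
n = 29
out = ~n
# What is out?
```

Answer: -30

Derivation:
Trace (tracking out):
n = 29  # -> n = 29
out = ~n  # -> out = -30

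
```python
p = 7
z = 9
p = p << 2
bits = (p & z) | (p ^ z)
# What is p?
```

Answer: 28

Derivation:
Trace (tracking p):
p = 7  # -> p = 7
z = 9  # -> z = 9
p = p << 2  # -> p = 28
bits = p & z | p ^ z  # -> bits = 29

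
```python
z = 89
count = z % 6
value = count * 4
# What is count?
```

Trace (tracking count):
z = 89  # -> z = 89
count = z % 6  # -> count = 5
value = count * 4  # -> value = 20

Answer: 5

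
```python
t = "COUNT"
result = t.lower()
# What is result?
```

Answer: 'count'

Derivation:
Trace (tracking result):
t = 'COUNT'  # -> t = 'COUNT'
result = t.lower()  # -> result = 'count'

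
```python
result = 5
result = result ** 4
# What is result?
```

Trace (tracking result):
result = 5  # -> result = 5
result = result ** 4  # -> result = 625

Answer: 625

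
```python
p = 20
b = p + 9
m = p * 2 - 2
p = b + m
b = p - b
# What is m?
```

Answer: 38

Derivation:
Trace (tracking m):
p = 20  # -> p = 20
b = p + 9  # -> b = 29
m = p * 2 - 2  # -> m = 38
p = b + m  # -> p = 67
b = p - b  # -> b = 38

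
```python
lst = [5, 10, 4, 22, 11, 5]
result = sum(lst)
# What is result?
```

Answer: 57

Derivation:
Trace (tracking result):
lst = [5, 10, 4, 22, 11, 5]  # -> lst = [5, 10, 4, 22, 11, 5]
result = sum(lst)  # -> result = 57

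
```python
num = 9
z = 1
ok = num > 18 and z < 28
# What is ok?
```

Answer: False

Derivation:
Trace (tracking ok):
num = 9  # -> num = 9
z = 1  # -> z = 1
ok = num > 18 and z < 28  # -> ok = False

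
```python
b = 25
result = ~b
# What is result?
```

Trace (tracking result):
b = 25  # -> b = 25
result = ~b  # -> result = -26

Answer: -26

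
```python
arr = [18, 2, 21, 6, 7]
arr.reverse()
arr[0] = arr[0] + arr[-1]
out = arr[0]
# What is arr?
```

Trace (tracking arr):
arr = [18, 2, 21, 6, 7]  # -> arr = [18, 2, 21, 6, 7]
arr.reverse()  # -> arr = [7, 6, 21, 2, 18]
arr[0] = arr[0] + arr[-1]  # -> arr = [25, 6, 21, 2, 18]
out = arr[0]  # -> out = 25

Answer: [25, 6, 21, 2, 18]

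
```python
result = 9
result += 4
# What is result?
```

Trace (tracking result):
result = 9  # -> result = 9
result += 4  # -> result = 13

Answer: 13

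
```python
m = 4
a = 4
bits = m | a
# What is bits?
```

Answer: 4

Derivation:
Trace (tracking bits):
m = 4  # -> m = 4
a = 4  # -> a = 4
bits = m | a  # -> bits = 4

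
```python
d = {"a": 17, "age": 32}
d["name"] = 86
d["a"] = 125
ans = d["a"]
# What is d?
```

Answer: {'a': 125, 'age': 32, 'name': 86}

Derivation:
Trace (tracking d):
d = {'a': 17, 'age': 32}  # -> d = {'a': 17, 'age': 32}
d['name'] = 86  # -> d = {'a': 17, 'age': 32, 'name': 86}
d['a'] = 125  # -> d = {'a': 125, 'age': 32, 'name': 86}
ans = d['a']  # -> ans = 125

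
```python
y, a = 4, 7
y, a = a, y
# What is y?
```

Answer: 7

Derivation:
Trace (tracking y):
y, a = (4, 7)  # -> y = 4, a = 7
y, a = (a, y)  # -> y = 7, a = 4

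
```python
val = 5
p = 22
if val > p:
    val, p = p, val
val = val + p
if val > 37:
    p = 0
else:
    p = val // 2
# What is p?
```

Trace (tracking p):
val = 5  # -> val = 5
p = 22  # -> p = 22
if val > p:  # condition is False
val = val + p  # -> val = 27
if val > 37:  # condition is False
else:
    p = val // 2  # -> p = 13

Answer: 13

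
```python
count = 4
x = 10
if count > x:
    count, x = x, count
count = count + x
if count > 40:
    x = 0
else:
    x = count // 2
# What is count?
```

Answer: 14

Derivation:
Trace (tracking count):
count = 4  # -> count = 4
x = 10  # -> x = 10
if count > x:  # condition is False
count = count + x  # -> count = 14
if count > 40:  # condition is False
else:
    x = count // 2  # -> x = 7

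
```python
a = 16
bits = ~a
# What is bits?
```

Trace (tracking bits):
a = 16  # -> a = 16
bits = ~a  # -> bits = -17

Answer: -17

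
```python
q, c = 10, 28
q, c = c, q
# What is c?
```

Trace (tracking c):
q, c = (10, 28)  # -> q = 10, c = 28
q, c = (c, q)  # -> q = 28, c = 10

Answer: 10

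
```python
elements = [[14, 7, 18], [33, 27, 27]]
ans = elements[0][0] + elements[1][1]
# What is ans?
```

Trace (tracking ans):
elements = [[14, 7, 18], [33, 27, 27]]  # -> elements = [[14, 7, 18], [33, 27, 27]]
ans = elements[0][0] + elements[1][1]  # -> ans = 41

Answer: 41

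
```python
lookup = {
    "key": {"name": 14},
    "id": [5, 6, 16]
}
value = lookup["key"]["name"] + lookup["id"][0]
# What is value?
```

Answer: 19

Derivation:
Trace (tracking value):
lookup = {'key': {'name': 14}, 'id': [5, 6, 16]}  # -> lookup = {'key': {'name': 14}, 'id': [5, 6, 16]}
value = lookup['key']['name'] + lookup['id'][0]  # -> value = 19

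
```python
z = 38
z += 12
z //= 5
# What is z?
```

Trace (tracking z):
z = 38  # -> z = 38
z += 12  # -> z = 50
z //= 5  # -> z = 10

Answer: 10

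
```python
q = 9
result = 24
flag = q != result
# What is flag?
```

Answer: True

Derivation:
Trace (tracking flag):
q = 9  # -> q = 9
result = 24  # -> result = 24
flag = q != result  # -> flag = True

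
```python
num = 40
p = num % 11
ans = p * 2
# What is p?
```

Trace (tracking p):
num = 40  # -> num = 40
p = num % 11  # -> p = 7
ans = p * 2  # -> ans = 14

Answer: 7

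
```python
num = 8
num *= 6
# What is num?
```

Answer: 48

Derivation:
Trace (tracking num):
num = 8  # -> num = 8
num *= 6  # -> num = 48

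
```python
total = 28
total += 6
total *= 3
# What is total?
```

Answer: 102

Derivation:
Trace (tracking total):
total = 28  # -> total = 28
total += 6  # -> total = 34
total *= 3  # -> total = 102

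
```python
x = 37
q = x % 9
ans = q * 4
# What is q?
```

Trace (tracking q):
x = 37  # -> x = 37
q = x % 9  # -> q = 1
ans = q * 4  # -> ans = 4

Answer: 1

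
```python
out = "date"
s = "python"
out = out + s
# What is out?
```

Answer: 'datepython'

Derivation:
Trace (tracking out):
out = 'date'  # -> out = 'date'
s = 'python'  # -> s = 'python'
out = out + s  # -> out = 'datepython'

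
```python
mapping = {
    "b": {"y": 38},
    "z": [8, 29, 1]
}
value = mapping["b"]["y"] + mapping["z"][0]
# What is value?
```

Answer: 46

Derivation:
Trace (tracking value):
mapping = {'b': {'y': 38}, 'z': [8, 29, 1]}  # -> mapping = {'b': {'y': 38}, 'z': [8, 29, 1]}
value = mapping['b']['y'] + mapping['z'][0]  # -> value = 46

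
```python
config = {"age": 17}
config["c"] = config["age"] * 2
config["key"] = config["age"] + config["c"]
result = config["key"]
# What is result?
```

Trace (tracking result):
config = {'age': 17}  # -> config = {'age': 17}
config['c'] = config['age'] * 2  # -> config = {'age': 17, 'c': 34}
config['key'] = config['age'] + config['c']  # -> config = {'age': 17, 'c': 34, 'key': 51}
result = config['key']  # -> result = 51

Answer: 51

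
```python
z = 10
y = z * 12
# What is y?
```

Trace (tracking y):
z = 10  # -> z = 10
y = z * 12  # -> y = 120

Answer: 120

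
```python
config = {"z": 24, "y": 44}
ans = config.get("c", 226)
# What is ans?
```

Answer: 226

Derivation:
Trace (tracking ans):
config = {'z': 24, 'y': 44}  # -> config = {'z': 24, 'y': 44}
ans = config.get('c', 226)  # -> ans = 226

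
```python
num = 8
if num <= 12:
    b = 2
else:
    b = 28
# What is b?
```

Answer: 2

Derivation:
Trace (tracking b):
num = 8  # -> num = 8
if num <= 12:  # condition is True
    b = 2  # -> b = 2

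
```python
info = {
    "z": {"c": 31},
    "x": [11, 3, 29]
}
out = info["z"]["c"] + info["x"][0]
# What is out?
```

Trace (tracking out):
info = {'z': {'c': 31}, 'x': [11, 3, 29]}  # -> info = {'z': {'c': 31}, 'x': [11, 3, 29]}
out = info['z']['c'] + info['x'][0]  # -> out = 42

Answer: 42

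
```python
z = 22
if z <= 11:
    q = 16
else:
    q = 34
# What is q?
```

Answer: 34

Derivation:
Trace (tracking q):
z = 22  # -> z = 22
if z <= 11:  # condition is False
else:
    q = 34  # -> q = 34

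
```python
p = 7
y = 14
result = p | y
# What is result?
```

Trace (tracking result):
p = 7  # -> p = 7
y = 14  # -> y = 14
result = p | y  # -> result = 15

Answer: 15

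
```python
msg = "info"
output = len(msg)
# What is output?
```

Answer: 4

Derivation:
Trace (tracking output):
msg = 'info'  # -> msg = 'info'
output = len(msg)  # -> output = 4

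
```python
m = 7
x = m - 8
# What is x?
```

Answer: -1

Derivation:
Trace (tracking x):
m = 7  # -> m = 7
x = m - 8  # -> x = -1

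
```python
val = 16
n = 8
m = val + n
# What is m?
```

Answer: 24

Derivation:
Trace (tracking m):
val = 16  # -> val = 16
n = 8  # -> n = 8
m = val + n  # -> m = 24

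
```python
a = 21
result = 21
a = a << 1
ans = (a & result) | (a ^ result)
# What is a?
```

Answer: 42

Derivation:
Trace (tracking a):
a = 21  # -> a = 21
result = 21  # -> result = 21
a = a << 1  # -> a = 42
ans = a & result | a ^ result  # -> ans = 63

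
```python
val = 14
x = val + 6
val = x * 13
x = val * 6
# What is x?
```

Answer: 1560

Derivation:
Trace (tracking x):
val = 14  # -> val = 14
x = val + 6  # -> x = 20
val = x * 13  # -> val = 260
x = val * 6  # -> x = 1560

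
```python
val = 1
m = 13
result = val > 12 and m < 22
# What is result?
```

Trace (tracking result):
val = 1  # -> val = 1
m = 13  # -> m = 13
result = val > 12 and m < 22  # -> result = False

Answer: False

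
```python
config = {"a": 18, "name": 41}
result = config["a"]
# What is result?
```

Trace (tracking result):
config = {'a': 18, 'name': 41}  # -> config = {'a': 18, 'name': 41}
result = config['a']  # -> result = 18

Answer: 18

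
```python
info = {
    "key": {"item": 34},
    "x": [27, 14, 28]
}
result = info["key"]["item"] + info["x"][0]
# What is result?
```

Answer: 61

Derivation:
Trace (tracking result):
info = {'key': {'item': 34}, 'x': [27, 14, 28]}  # -> info = {'key': {'item': 34}, 'x': [27, 14, 28]}
result = info['key']['item'] + info['x'][0]  # -> result = 61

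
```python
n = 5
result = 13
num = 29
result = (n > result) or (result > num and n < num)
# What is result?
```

Trace (tracking result):
n = 5  # -> n = 5
result = 13  # -> result = 13
num = 29  # -> num = 29
result = n > result or (result > num and n < num)  # -> result = False

Answer: False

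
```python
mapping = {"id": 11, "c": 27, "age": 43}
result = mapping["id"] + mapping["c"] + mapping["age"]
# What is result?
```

Answer: 81

Derivation:
Trace (tracking result):
mapping = {'id': 11, 'c': 27, 'age': 43}  # -> mapping = {'id': 11, 'c': 27, 'age': 43}
result = mapping['id'] + mapping['c'] + mapping['age']  # -> result = 81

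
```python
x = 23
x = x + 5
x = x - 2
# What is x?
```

Trace (tracking x):
x = 23  # -> x = 23
x = x + 5  # -> x = 28
x = x - 2  # -> x = 26

Answer: 26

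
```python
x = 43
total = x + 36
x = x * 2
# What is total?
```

Answer: 79

Derivation:
Trace (tracking total):
x = 43  # -> x = 43
total = x + 36  # -> total = 79
x = x * 2  # -> x = 86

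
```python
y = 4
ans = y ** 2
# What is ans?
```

Answer: 16

Derivation:
Trace (tracking ans):
y = 4  # -> y = 4
ans = y ** 2  # -> ans = 16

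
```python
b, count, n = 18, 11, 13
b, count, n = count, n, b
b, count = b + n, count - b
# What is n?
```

Trace (tracking n):
b, count, n = (18, 11, 13)  # -> b = 18, count = 11, n = 13
b, count, n = (count, n, b)  # -> b = 11, count = 13, n = 18
b, count = (b + n, count - b)  # -> b = 29, count = 2

Answer: 18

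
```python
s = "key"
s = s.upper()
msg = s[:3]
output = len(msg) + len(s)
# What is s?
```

Answer: 'KEY'

Derivation:
Trace (tracking s):
s = 'key'  # -> s = 'key'
s = s.upper()  # -> s = 'KEY'
msg = s[:3]  # -> msg = 'KEY'
output = len(msg) + len(s)  # -> output = 6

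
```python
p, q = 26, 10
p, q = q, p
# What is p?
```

Trace (tracking p):
p, q = (26, 10)  # -> p = 26, q = 10
p, q = (q, p)  # -> p = 10, q = 26

Answer: 10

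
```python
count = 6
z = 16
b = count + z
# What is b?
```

Answer: 22

Derivation:
Trace (tracking b):
count = 6  # -> count = 6
z = 16  # -> z = 16
b = count + z  # -> b = 22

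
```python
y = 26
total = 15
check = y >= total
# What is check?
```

Trace (tracking check):
y = 26  # -> y = 26
total = 15  # -> total = 15
check = y >= total  # -> check = True

Answer: True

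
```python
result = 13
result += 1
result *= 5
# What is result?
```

Answer: 70

Derivation:
Trace (tracking result):
result = 13  # -> result = 13
result += 1  # -> result = 14
result *= 5  # -> result = 70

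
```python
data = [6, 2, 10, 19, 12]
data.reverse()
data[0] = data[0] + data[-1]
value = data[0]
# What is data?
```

Trace (tracking data):
data = [6, 2, 10, 19, 12]  # -> data = [6, 2, 10, 19, 12]
data.reverse()  # -> data = [12, 19, 10, 2, 6]
data[0] = data[0] + data[-1]  # -> data = [18, 19, 10, 2, 6]
value = data[0]  # -> value = 18

Answer: [18, 19, 10, 2, 6]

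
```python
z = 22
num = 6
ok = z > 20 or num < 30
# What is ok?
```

Answer: True

Derivation:
Trace (tracking ok):
z = 22  # -> z = 22
num = 6  # -> num = 6
ok = z > 20 or num < 30  # -> ok = True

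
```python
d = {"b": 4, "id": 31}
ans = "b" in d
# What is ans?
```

Answer: True

Derivation:
Trace (tracking ans):
d = {'b': 4, 'id': 31}  # -> d = {'b': 4, 'id': 31}
ans = 'b' in d  # -> ans = True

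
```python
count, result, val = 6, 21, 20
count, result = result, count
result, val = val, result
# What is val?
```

Trace (tracking val):
count, result, val = (6, 21, 20)  # -> count = 6, result = 21, val = 20
count, result = (result, count)  # -> count = 21, result = 6
result, val = (val, result)  # -> result = 20, val = 6

Answer: 6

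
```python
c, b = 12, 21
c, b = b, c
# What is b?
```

Trace (tracking b):
c, b = (12, 21)  # -> c = 12, b = 21
c, b = (b, c)  # -> c = 21, b = 12

Answer: 12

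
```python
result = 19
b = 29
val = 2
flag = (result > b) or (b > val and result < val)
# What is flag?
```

Answer: False

Derivation:
Trace (tracking flag):
result = 19  # -> result = 19
b = 29  # -> b = 29
val = 2  # -> val = 2
flag = result > b or (b > val and result < val)  # -> flag = False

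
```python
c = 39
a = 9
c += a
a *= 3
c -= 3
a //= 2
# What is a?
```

Trace (tracking a):
c = 39  # -> c = 39
a = 9  # -> a = 9
c += a  # -> c = 48
a *= 3  # -> a = 27
c -= 3  # -> c = 45
a //= 2  # -> a = 13

Answer: 13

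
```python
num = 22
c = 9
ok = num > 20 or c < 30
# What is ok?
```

Answer: True

Derivation:
Trace (tracking ok):
num = 22  # -> num = 22
c = 9  # -> c = 9
ok = num > 20 or c < 30  # -> ok = True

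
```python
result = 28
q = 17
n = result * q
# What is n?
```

Answer: 476

Derivation:
Trace (tracking n):
result = 28  # -> result = 28
q = 17  # -> q = 17
n = result * q  # -> n = 476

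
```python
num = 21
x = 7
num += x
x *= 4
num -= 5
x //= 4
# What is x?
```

Answer: 7

Derivation:
Trace (tracking x):
num = 21  # -> num = 21
x = 7  # -> x = 7
num += x  # -> num = 28
x *= 4  # -> x = 28
num -= 5  # -> num = 23
x //= 4  # -> x = 7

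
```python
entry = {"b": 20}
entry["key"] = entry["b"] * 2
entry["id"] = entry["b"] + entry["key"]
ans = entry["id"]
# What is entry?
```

Answer: {'b': 20, 'key': 40, 'id': 60}

Derivation:
Trace (tracking entry):
entry = {'b': 20}  # -> entry = {'b': 20}
entry['key'] = entry['b'] * 2  # -> entry = {'b': 20, 'key': 40}
entry['id'] = entry['b'] + entry['key']  # -> entry = {'b': 20, 'key': 40, 'id': 60}
ans = entry['id']  # -> ans = 60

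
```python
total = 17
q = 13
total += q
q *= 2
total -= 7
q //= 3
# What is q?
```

Answer: 8

Derivation:
Trace (tracking q):
total = 17  # -> total = 17
q = 13  # -> q = 13
total += q  # -> total = 30
q *= 2  # -> q = 26
total -= 7  # -> total = 23
q //= 3  # -> q = 8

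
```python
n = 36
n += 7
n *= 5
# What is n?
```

Answer: 215

Derivation:
Trace (tracking n):
n = 36  # -> n = 36
n += 7  # -> n = 43
n *= 5  # -> n = 215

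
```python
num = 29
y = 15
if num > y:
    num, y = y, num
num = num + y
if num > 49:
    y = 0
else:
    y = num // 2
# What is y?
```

Trace (tracking y):
num = 29  # -> num = 29
y = 15  # -> y = 15
if num > y:  # condition is True
    num, y = (y, num)  # -> num = 15, y = 29
num = num + y  # -> num = 44
if num > 49:  # condition is False
else:
    y = num // 2  # -> y = 22

Answer: 22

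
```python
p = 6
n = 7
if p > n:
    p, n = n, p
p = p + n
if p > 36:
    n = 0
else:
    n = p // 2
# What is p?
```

Answer: 13

Derivation:
Trace (tracking p):
p = 6  # -> p = 6
n = 7  # -> n = 7
if p > n:  # condition is False
p = p + n  # -> p = 13
if p > 36:  # condition is False
else:
    n = p // 2  # -> n = 6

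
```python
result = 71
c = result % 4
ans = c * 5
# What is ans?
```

Answer: 15

Derivation:
Trace (tracking ans):
result = 71  # -> result = 71
c = result % 4  # -> c = 3
ans = c * 5  # -> ans = 15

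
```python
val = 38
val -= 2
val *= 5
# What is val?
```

Trace (tracking val):
val = 38  # -> val = 38
val -= 2  # -> val = 36
val *= 5  # -> val = 180

Answer: 180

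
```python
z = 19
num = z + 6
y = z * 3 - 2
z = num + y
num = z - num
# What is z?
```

Answer: 80

Derivation:
Trace (tracking z):
z = 19  # -> z = 19
num = z + 6  # -> num = 25
y = z * 3 - 2  # -> y = 55
z = num + y  # -> z = 80
num = z - num  # -> num = 55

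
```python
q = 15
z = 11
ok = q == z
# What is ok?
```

Trace (tracking ok):
q = 15  # -> q = 15
z = 11  # -> z = 11
ok = q == z  # -> ok = False

Answer: False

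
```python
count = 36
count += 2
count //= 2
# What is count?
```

Answer: 19

Derivation:
Trace (tracking count):
count = 36  # -> count = 36
count += 2  # -> count = 38
count //= 2  # -> count = 19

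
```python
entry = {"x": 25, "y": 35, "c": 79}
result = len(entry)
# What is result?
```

Answer: 3

Derivation:
Trace (tracking result):
entry = {'x': 25, 'y': 35, 'c': 79}  # -> entry = {'x': 25, 'y': 35, 'c': 79}
result = len(entry)  # -> result = 3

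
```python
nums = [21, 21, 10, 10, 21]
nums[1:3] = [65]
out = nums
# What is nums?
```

Trace (tracking nums):
nums = [21, 21, 10, 10, 21]  # -> nums = [21, 21, 10, 10, 21]
nums[1:3] = [65]  # -> nums = [21, 65, 10, 21]
out = nums  # -> out = [21, 65, 10, 21]

Answer: [21, 65, 10, 21]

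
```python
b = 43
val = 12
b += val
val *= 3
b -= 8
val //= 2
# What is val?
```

Answer: 18

Derivation:
Trace (tracking val):
b = 43  # -> b = 43
val = 12  # -> val = 12
b += val  # -> b = 55
val *= 3  # -> val = 36
b -= 8  # -> b = 47
val //= 2  # -> val = 18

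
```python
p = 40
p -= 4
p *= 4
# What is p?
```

Answer: 144

Derivation:
Trace (tracking p):
p = 40  # -> p = 40
p -= 4  # -> p = 36
p *= 4  # -> p = 144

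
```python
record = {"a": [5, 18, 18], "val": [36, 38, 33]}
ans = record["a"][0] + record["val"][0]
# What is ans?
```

Trace (tracking ans):
record = {'a': [5, 18, 18], 'val': [36, 38, 33]}  # -> record = {'a': [5, 18, 18], 'val': [36, 38, 33]}
ans = record['a'][0] + record['val'][0]  # -> ans = 41

Answer: 41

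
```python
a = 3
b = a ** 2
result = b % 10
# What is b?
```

Trace (tracking b):
a = 3  # -> a = 3
b = a ** 2  # -> b = 9
result = b % 10  # -> result = 9

Answer: 9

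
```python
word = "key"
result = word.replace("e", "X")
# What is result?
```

Answer: 'kXy'

Derivation:
Trace (tracking result):
word = 'key'  # -> word = 'key'
result = word.replace('e', 'X')  # -> result = 'kXy'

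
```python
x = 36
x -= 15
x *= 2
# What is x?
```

Answer: 42

Derivation:
Trace (tracking x):
x = 36  # -> x = 36
x -= 15  # -> x = 21
x *= 2  # -> x = 42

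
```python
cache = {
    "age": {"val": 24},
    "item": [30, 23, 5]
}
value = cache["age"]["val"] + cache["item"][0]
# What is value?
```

Trace (tracking value):
cache = {'age': {'val': 24}, 'item': [30, 23, 5]}  # -> cache = {'age': {'val': 24}, 'item': [30, 23, 5]}
value = cache['age']['val'] + cache['item'][0]  # -> value = 54

Answer: 54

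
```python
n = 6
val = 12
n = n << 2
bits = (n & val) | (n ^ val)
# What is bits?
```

Answer: 28

Derivation:
Trace (tracking bits):
n = 6  # -> n = 6
val = 12  # -> val = 12
n = n << 2  # -> n = 24
bits = n & val | n ^ val  # -> bits = 28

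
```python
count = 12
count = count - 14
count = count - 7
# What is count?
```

Answer: -9

Derivation:
Trace (tracking count):
count = 12  # -> count = 12
count = count - 14  # -> count = -2
count = count - 7  # -> count = -9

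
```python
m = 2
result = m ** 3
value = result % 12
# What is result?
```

Answer: 8

Derivation:
Trace (tracking result):
m = 2  # -> m = 2
result = m ** 3  # -> result = 8
value = result % 12  # -> value = 8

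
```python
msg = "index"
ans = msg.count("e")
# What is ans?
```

Answer: 1

Derivation:
Trace (tracking ans):
msg = 'index'  # -> msg = 'index'
ans = msg.count('e')  # -> ans = 1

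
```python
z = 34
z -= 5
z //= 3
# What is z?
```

Answer: 9

Derivation:
Trace (tracking z):
z = 34  # -> z = 34
z -= 5  # -> z = 29
z //= 3  # -> z = 9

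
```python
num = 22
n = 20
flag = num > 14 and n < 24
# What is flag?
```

Trace (tracking flag):
num = 22  # -> num = 22
n = 20  # -> n = 20
flag = num > 14 and n < 24  # -> flag = True

Answer: True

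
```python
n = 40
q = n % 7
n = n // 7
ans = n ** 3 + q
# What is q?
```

Trace (tracking q):
n = 40  # -> n = 40
q = n % 7  # -> q = 5
n = n // 7  # -> n = 5
ans = n ** 3 + q  # -> ans = 130

Answer: 5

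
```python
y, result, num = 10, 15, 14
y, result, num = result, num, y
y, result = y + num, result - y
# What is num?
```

Answer: 10

Derivation:
Trace (tracking num):
y, result, num = (10, 15, 14)  # -> y = 10, result = 15, num = 14
y, result, num = (result, num, y)  # -> y = 15, result = 14, num = 10
y, result = (y + num, result - y)  # -> y = 25, result = -1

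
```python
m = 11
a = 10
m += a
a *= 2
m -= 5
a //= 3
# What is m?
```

Answer: 16

Derivation:
Trace (tracking m):
m = 11  # -> m = 11
a = 10  # -> a = 10
m += a  # -> m = 21
a *= 2  # -> a = 20
m -= 5  # -> m = 16
a //= 3  # -> a = 6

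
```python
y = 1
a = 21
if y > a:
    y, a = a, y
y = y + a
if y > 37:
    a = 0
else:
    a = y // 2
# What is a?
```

Answer: 11

Derivation:
Trace (tracking a):
y = 1  # -> y = 1
a = 21  # -> a = 21
if y > a:  # condition is False
y = y + a  # -> y = 22
if y > 37:  # condition is False
else:
    a = y // 2  # -> a = 11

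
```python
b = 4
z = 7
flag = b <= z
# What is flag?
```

Answer: True

Derivation:
Trace (tracking flag):
b = 4  # -> b = 4
z = 7  # -> z = 7
flag = b <= z  # -> flag = True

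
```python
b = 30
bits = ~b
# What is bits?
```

Trace (tracking bits):
b = 30  # -> b = 30
bits = ~b  # -> bits = -31

Answer: -31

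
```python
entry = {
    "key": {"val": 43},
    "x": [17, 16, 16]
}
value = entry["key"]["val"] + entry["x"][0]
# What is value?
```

Trace (tracking value):
entry = {'key': {'val': 43}, 'x': [17, 16, 16]}  # -> entry = {'key': {'val': 43}, 'x': [17, 16, 16]}
value = entry['key']['val'] + entry['x'][0]  # -> value = 60

Answer: 60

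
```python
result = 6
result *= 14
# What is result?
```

Trace (tracking result):
result = 6  # -> result = 6
result *= 14  # -> result = 84

Answer: 84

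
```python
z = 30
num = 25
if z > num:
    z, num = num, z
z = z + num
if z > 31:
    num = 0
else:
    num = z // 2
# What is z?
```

Trace (tracking z):
z = 30  # -> z = 30
num = 25  # -> num = 25
if z > num:  # condition is True
    z, num = (num, z)  # -> z = 25, num = 30
z = z + num  # -> z = 55
if z > 31:  # condition is True
    num = 0  # -> num = 0

Answer: 55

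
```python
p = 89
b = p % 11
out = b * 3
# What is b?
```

Trace (tracking b):
p = 89  # -> p = 89
b = p % 11  # -> b = 1
out = b * 3  # -> out = 3

Answer: 1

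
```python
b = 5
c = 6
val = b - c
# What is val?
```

Answer: -1

Derivation:
Trace (tracking val):
b = 5  # -> b = 5
c = 6  # -> c = 6
val = b - c  # -> val = -1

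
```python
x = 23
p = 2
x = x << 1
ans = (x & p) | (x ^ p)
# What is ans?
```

Answer: 46

Derivation:
Trace (tracking ans):
x = 23  # -> x = 23
p = 2  # -> p = 2
x = x << 1  # -> x = 46
ans = x & p | x ^ p  # -> ans = 46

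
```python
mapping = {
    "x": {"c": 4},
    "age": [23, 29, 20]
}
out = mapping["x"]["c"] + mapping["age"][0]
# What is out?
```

Answer: 27

Derivation:
Trace (tracking out):
mapping = {'x': {'c': 4}, 'age': [23, 29, 20]}  # -> mapping = {'x': {'c': 4}, 'age': [23, 29, 20]}
out = mapping['x']['c'] + mapping['age'][0]  # -> out = 27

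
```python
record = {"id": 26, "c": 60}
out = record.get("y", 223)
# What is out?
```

Trace (tracking out):
record = {'id': 26, 'c': 60}  # -> record = {'id': 26, 'c': 60}
out = record.get('y', 223)  # -> out = 223

Answer: 223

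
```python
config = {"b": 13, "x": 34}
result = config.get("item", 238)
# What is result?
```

Trace (tracking result):
config = {'b': 13, 'x': 34}  # -> config = {'b': 13, 'x': 34}
result = config.get('item', 238)  # -> result = 238

Answer: 238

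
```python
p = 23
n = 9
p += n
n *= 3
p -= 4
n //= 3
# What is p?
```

Answer: 28

Derivation:
Trace (tracking p):
p = 23  # -> p = 23
n = 9  # -> n = 9
p += n  # -> p = 32
n *= 3  # -> n = 27
p -= 4  # -> p = 28
n //= 3  # -> n = 9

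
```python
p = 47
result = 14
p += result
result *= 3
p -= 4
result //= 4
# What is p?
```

Trace (tracking p):
p = 47  # -> p = 47
result = 14  # -> result = 14
p += result  # -> p = 61
result *= 3  # -> result = 42
p -= 4  # -> p = 57
result //= 4  # -> result = 10

Answer: 57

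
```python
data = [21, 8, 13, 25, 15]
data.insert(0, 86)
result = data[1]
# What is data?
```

Answer: [86, 21, 8, 13, 25, 15]

Derivation:
Trace (tracking data):
data = [21, 8, 13, 25, 15]  # -> data = [21, 8, 13, 25, 15]
data.insert(0, 86)  # -> data = [86, 21, 8, 13, 25, 15]
result = data[1]  # -> result = 21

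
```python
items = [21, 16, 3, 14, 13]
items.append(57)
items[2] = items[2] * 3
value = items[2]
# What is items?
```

Answer: [21, 16, 9, 14, 13, 57]

Derivation:
Trace (tracking items):
items = [21, 16, 3, 14, 13]  # -> items = [21, 16, 3, 14, 13]
items.append(57)  # -> items = [21, 16, 3, 14, 13, 57]
items[2] = items[2] * 3  # -> items = [21, 16, 9, 14, 13, 57]
value = items[2]  # -> value = 9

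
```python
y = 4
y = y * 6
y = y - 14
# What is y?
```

Answer: 10

Derivation:
Trace (tracking y):
y = 4  # -> y = 4
y = y * 6  # -> y = 24
y = y - 14  # -> y = 10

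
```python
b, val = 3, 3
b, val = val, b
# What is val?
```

Trace (tracking val):
b, val = (3, 3)  # -> b = 3, val = 3
b, val = (val, b)  # -> b = 3, val = 3

Answer: 3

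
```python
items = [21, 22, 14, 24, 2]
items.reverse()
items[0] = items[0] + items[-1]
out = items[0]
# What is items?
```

Trace (tracking items):
items = [21, 22, 14, 24, 2]  # -> items = [21, 22, 14, 24, 2]
items.reverse()  # -> items = [2, 24, 14, 22, 21]
items[0] = items[0] + items[-1]  # -> items = [23, 24, 14, 22, 21]
out = items[0]  # -> out = 23

Answer: [23, 24, 14, 22, 21]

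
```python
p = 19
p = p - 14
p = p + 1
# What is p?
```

Answer: 6

Derivation:
Trace (tracking p):
p = 19  # -> p = 19
p = p - 14  # -> p = 5
p = p + 1  # -> p = 6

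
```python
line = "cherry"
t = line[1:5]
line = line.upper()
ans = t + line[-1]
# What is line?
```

Answer: 'CHERRY'

Derivation:
Trace (tracking line):
line = 'cherry'  # -> line = 'cherry'
t = line[1:5]  # -> t = 'herr'
line = line.upper()  # -> line = 'CHERRY'
ans = t + line[-1]  # -> ans = 'herrY'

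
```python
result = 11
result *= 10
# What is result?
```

Trace (tracking result):
result = 11  # -> result = 11
result *= 10  # -> result = 110

Answer: 110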